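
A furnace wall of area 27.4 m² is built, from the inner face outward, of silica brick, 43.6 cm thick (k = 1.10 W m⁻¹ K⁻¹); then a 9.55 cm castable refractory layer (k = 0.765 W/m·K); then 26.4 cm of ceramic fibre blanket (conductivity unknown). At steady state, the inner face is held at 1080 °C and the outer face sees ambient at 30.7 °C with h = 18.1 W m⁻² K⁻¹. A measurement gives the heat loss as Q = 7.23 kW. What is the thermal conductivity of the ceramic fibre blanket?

ΣR = ΔT/Q = |1080 − 30.7|/7230 = 0.1451 K/W
Known resistances:
  R_silica brick = L/(kA) = 0.436/(1.10·27.4) = 0.01447 K/W
  R_castable refractory = L/(kA) = 0.0955/(0.765·27.4) = 0.004556 K/W
  R_conv,out = 1/(hA) = 1/(18.1·27.4) = 0.002016 K/W
R_ceramic fibre blanket = ΣR − ΣR_known = 0.1451 − 0.02104 = 0.1241 K/W
L/(kA) = 0.1241 ⇒ k = 0.264/(0.1241·27.4) = 0.0776 W/m·K

k = 0.0776 W/m·K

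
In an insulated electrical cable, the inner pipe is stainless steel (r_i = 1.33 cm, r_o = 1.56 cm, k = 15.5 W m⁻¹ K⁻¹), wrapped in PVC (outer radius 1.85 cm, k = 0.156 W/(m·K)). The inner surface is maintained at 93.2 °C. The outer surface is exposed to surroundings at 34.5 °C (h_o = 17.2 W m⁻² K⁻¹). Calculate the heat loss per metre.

Series thermal resistances, inner to outer:
  R'_stainless steel = ln(0.0156/0.0133)/(2πk) = 0.1595/(2π·15.5) = 0.001638 m·K/W
  R'_PVC = ln(0.0185/0.0156)/(2πk) = 0.1705/(2π·0.156) = 0.1739 m·K/W
  R'_conv,out = 1/(2πr h) = 1/(2π·0.0185·17.2) = 0.5002 m·K/W
ΣR = 0.001638 + 0.1739 + 0.5002 = 0.6757 m·K/W
Q' = ΔT/ΣR = (93.2 °C − 34.5 °C)/0.6757 = 86.9 W/m

Q' = 86.9 W/m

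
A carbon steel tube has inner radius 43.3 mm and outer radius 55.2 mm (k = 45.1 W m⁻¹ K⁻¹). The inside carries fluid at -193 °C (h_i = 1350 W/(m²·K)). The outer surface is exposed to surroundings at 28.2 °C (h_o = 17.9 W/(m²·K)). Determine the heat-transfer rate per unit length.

Treat each layer as a resistance in series:
  R'_conv,in = 1/(2πr h) = 1/(2π·0.0433·1350) = 0.002723 m·K/W
  R'_carbon steel = ln(0.0552/0.0433)/(2πk) = 0.2428/(2π·45.1) = 8.569×10^-4 m·K/W
  R'_conv,out = 1/(2πr h) = 1/(2π·0.0552·17.9) = 0.1611 m·K/W
ΣR = 0.002723 + 8.569×10^-4 + 0.1611 = 0.1647 m·K/W
Q' = ΔT/ΣR = (-193 °C − 28.2 °C)/0.1647 = -1340 W/m
(Negative Q' ⇒ heat flows inward; heat gain = 1340 W/m.)

Q' = 1340 W/m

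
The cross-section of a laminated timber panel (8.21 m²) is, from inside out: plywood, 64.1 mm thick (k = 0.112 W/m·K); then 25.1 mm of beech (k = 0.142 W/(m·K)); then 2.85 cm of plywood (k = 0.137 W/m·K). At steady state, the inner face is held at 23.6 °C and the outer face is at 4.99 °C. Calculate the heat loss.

Q = 160 W

Resistance network (inner→outer):
  R_plywood = L/(kA) = 0.0641/(0.112·8.21) = 0.06971 K/W
  R_beech = L/(kA) = 0.0251/(0.142·8.21) = 0.02153 K/W
  R_plywood = L/(kA) = 0.0285/(0.137·8.21) = 0.02534 K/W
ΣR = 0.06971 + 0.02153 + 0.02534 = 0.1166 K/W
Q = ΔT/ΣR = (23.6 °C − 4.99 °C)/0.1166 = 160 W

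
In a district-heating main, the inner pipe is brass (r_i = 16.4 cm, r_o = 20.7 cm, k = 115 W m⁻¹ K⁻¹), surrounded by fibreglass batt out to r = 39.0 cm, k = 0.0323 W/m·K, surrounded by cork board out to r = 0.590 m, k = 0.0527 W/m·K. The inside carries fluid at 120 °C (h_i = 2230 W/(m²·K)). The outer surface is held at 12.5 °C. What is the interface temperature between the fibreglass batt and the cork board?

Treat each layer as a resistance in series:
  R'_conv,in = 1/(2πr h) = 1/(2π·0.164·2230) = 4.352×10^-4 m·K/W
  R'_brass = ln(0.207/0.164)/(2πk) = 0.2329/(2π·115) = 3.223×10^-4 m·K/W
  R'_fibreglass batt = ln(0.390/0.207)/(2πk) = 0.6334/(2π·0.0323) = 3.121 m·K/W
  R'_cork board = ln(0.590/0.390)/(2πk) = 0.4140/(2π·0.0527) = 1.250 m·K/W
ΣR = 4.352×10^-4 + 3.223×10^-4 + 3.121 + 1.250 = 4.372 m·K/W
Q' = ΔT/ΣR = (120 °C − 12.5 °C)/4.372 = 24.59 W/m
From the inner boundary to the fibreglass batt/cork board interface, ΣR_partial = 3.122 m·K/W.
T_interface = T_in − Q'·ΣR_partial = 120 °C − (24.59)(3.122) = 43.2 °C

T = 43.2 °C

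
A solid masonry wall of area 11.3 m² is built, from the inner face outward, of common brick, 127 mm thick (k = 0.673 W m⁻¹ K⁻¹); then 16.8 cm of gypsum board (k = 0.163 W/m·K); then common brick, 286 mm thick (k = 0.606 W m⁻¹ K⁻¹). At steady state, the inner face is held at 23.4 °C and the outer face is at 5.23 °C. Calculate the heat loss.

Treat each layer as a resistance in series:
  R_common brick = L/(kA) = 0.127/(0.673·11.3) = 0.01670 K/W
  R_gypsum board = L/(kA) = 0.168/(0.163·11.3) = 0.09121 K/W
  R_common brick = L/(kA) = 0.286/(0.606·11.3) = 0.04177 K/W
ΣR = 0.01670 + 0.09121 + 0.04177 = 0.1497 K/W
Q = ΔT/ΣR = (23.4 °C − 5.23 °C)/0.1497 = 121 W

Q = 121 W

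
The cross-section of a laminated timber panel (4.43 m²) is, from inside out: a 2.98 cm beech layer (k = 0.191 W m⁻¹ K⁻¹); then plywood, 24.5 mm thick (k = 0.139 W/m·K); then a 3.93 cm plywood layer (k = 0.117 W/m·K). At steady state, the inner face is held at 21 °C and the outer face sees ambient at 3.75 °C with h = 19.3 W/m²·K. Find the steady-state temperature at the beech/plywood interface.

T = 17.3 °C

Resistance network (inner→outer):
  R_beech = L/(kA) = 0.0298/(0.191·4.43) = 0.03522 K/W
  R_plywood = L/(kA) = 0.0245/(0.139·4.43) = 0.03979 K/W
  R_plywood = L/(kA) = 0.0393/(0.117·4.43) = 0.07582 K/W
  R_conv,out = 1/(hA) = 1/(19.3·4.43) = 0.01170 K/W
ΣR = 0.03522 + 0.03979 + 0.07582 + 0.01170 = 0.1625 K/W
Q = ΔT/ΣR = (21 °C − 3.75 °C)/0.1625 = 106.2 W
From the inner boundary to the beech/plywood interface, ΣR_partial = 0.03522 K/W.
T_interface = T_in − Q·ΣR_partial = 21 °C − (106.2)(0.03522) = 17.3 °C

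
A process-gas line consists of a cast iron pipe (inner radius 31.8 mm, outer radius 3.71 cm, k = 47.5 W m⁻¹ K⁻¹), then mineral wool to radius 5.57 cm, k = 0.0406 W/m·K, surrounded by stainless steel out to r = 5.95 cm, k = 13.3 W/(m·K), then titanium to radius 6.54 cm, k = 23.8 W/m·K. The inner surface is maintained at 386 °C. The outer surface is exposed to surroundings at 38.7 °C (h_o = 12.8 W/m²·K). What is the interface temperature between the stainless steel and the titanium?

Treat each layer as a resistance in series:
  R'_cast iron = ln(0.0371/0.0318)/(2πk) = 0.1542/(2π·47.5) = 5.165×10^-4 m·K/W
  R'_mineral wool = ln(0.0557/0.0371)/(2πk) = 0.4064/(2π·0.0406) = 1.593 m·K/W
  R'_stainless steel = ln(0.0595/0.0557)/(2πk) = 0.06600/(2π·13.3) = 7.897×10^-4 m·K/W
  R'_titanium = ln(0.0654/0.0595)/(2πk) = 0.09455/(2π·23.8) = 6.322×10^-4 m·K/W
  R'_conv,out = 1/(2πr h) = 1/(2π·0.0654·12.8) = 0.1901 m·K/W
ΣR = 5.165×10^-4 + 1.593 + 7.897×10^-4 + 6.322×10^-4 + 0.1901 = 1.785 m·K/W
Q' = ΔT/ΣR = (386 °C − 38.7 °C)/1.785 = 194.6 W/m
From the inner boundary to the stainless steel/titanium interface, ΣR_partial = 1.594 m·K/W.
T_interface = T_in − Q'·ΣR_partial = 386 °C − (194.6)(1.594) = 75.8 °C

T = 75.8 °C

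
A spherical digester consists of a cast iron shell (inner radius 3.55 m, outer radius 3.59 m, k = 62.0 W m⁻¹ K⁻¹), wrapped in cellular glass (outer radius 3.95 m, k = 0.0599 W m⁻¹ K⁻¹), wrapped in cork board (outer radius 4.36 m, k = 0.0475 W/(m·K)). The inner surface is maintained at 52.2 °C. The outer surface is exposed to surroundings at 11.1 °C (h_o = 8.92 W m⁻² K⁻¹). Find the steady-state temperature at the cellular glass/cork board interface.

T = 33.5 °C

Series thermal resistances, inner to outer:
  R_cast iron = (1/3.55 − 1/3.59)/(4πk) = 0.003139/(4π·62.0) = 4.028×10^-6 K/W
  R_cellular glass = (1/3.59 − 1/3.95)/(4πk) = 0.02539/(4π·0.0599) = 0.03373 K/W
  R_cork board = (1/3.95 − 1/4.36)/(4πk) = 0.02381/(4π·0.0475) = 0.03988 K/W
  R_conv,out = 1/(4πr²h) = 1/(4π·4.36²·8.92) = 4.693×10^-4 K/W
ΣR = 4.028×10^-6 + 0.03373 + 0.03988 + 4.693×10^-4 = 0.07408 K/W
Q = ΔT/ΣR = (52.2 °C − 11.1 °C)/0.07408 = 554.8 W
From the inner boundary to the cellular glass/cork board interface, ΣR_partial = 0.03373 K/W.
T_interface = T_in − Q·ΣR_partial = 52.2 °C − (554.8)(0.03373) = 33.5 °C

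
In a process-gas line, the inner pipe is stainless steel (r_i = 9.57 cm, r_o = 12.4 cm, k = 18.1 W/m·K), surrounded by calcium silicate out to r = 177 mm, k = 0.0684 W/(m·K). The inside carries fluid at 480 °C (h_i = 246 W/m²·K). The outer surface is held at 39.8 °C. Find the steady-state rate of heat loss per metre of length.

Resistance network (inner→outer):
  R'_conv,in = 1/(2πr h) = 1/(2π·0.0957·246) = 0.006760 m·K/W
  R'_stainless steel = ln(0.124/0.0957)/(2πk) = 0.2591/(2π·18.1) = 0.002278 m·K/W
  R'_calcium silicate = ln(0.177/0.124)/(2πk) = 0.3559/(2π·0.0684) = 0.8280 m·K/W
ΣR = 0.006760 + 0.002278 + 0.8280 = 0.8370 m·K/W
Q' = ΔT/ΣR = (480 °C − 39.8 °C)/0.8370 = 526 W/m

Q' = 526 W/m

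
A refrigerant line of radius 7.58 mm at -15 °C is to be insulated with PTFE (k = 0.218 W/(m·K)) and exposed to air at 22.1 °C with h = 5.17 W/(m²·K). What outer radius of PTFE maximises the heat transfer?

r_cr = 4.22 cm

For a cylinder, r_cr = k_ins/h = 0.218/5.17 = 0.0422 m = 4.22 cm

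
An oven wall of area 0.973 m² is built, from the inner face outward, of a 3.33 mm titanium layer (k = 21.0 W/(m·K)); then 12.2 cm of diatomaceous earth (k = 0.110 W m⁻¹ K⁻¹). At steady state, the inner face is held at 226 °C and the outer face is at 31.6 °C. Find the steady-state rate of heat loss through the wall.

Resistance network (inner→outer):
  R_titanium = L/(kA) = 0.00333/(21.0·0.973) = 1.630×10^-4 K/W
  R_diatomaceous earth = L/(kA) = 0.122/(0.110·0.973) = 1.140 K/W
ΣR = 1.630×10^-4 + 1.140 = 1.140 K/W
Q = ΔT/ΣR = (226 °C − 31.6 °C)/1.140 = 171 W

Q = 171 W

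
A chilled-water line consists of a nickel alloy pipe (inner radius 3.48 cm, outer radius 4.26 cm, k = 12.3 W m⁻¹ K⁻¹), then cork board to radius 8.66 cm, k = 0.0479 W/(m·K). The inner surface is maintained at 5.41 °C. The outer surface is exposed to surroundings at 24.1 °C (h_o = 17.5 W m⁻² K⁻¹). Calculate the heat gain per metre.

Treat each layer as a resistance in series:
  R'_nickel alloy = ln(0.0426/0.0348)/(2πk) = 0.2022/(2π·12.3) = 0.002617 m·K/W
  R'_cork board = ln(0.0866/0.0426)/(2πk) = 0.7094/(2π·0.0479) = 2.357 m·K/W
  R'_conv,out = 1/(2πr h) = 1/(2π·0.0866·17.5) = 0.1050 m·K/W
ΣR = 0.002617 + 2.357 + 0.1050 = 2.465 m·K/W
Q' = ΔT/ΣR = (5.41 °C − 24.1 °C)/2.465 = -7.58 W/m
(Negative Q' ⇒ heat flows inward; heat gain = 7.58 W/m.)

Q' = 7.58 W/m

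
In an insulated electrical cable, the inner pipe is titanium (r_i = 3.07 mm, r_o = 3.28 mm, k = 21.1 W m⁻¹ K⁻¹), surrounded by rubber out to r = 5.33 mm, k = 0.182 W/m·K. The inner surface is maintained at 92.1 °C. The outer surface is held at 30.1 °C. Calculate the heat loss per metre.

Treat each layer as a resistance in series:
  R'_titanium = ln(0.00328/0.00307)/(2πk) = 0.06617/(2π·21.1) = 4.991×10^-4 m·K/W
  R'_rubber = ln(0.00533/0.00328)/(2πk) = 0.4855/(2π·0.182) = 0.4246 m·K/W
ΣR = 4.991×10^-4 + 0.4246 = 0.4251 m·K/W
Q' = ΔT/ΣR = (92.1 °C − 30.1 °C)/0.4251 = 146 W/m

Q' = 146 W/m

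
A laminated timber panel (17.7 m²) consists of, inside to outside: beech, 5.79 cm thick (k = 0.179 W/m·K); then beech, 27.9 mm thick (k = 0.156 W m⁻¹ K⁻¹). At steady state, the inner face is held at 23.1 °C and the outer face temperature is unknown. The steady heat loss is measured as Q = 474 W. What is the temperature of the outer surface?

Series resistances:
  R_beech = L/(kA) = 0.0579/(0.179·17.7) = 0.01827 K/W
  R_beech = L/(kA) = 0.0279/(0.156·17.7) = 0.01010 K/W
ΣR = 0.02838 K/W
ΔT = Q·ΣR = 474 × 0.02838 = 13.45 K
Heat flows outward, so T_out = T_in − ΔT = 23.1 − 13.45 = 9.65 °C

T_out = 9.65 °C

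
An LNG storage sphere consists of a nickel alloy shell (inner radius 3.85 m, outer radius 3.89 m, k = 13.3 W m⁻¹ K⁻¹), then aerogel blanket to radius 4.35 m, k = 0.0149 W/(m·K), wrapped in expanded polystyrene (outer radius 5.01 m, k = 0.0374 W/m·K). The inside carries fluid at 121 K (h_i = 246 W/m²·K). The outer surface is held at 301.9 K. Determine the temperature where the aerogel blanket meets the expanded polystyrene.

Treat each layer as a resistance in series:
  R_conv,in = 1/(4πr²h) = 1/(4π·3.85²·246) = 2.182×10^-5 K/W
  R_nickel alloy = (1/3.85 − 1/3.89)/(4πk) = 0.002671/(4π·13.3) = 1.598×10^-5 K/W
  R_aerogel blanket = (1/3.89 − 1/4.35)/(4πk) = 0.02718/(4π·0.0149) = 0.1452 K/W
  R_expanded polystyrene = (1/4.35 − 1/5.01)/(4πk) = 0.03028/(4π·0.0374) = 0.06444 K/W
ΣR = 2.182×10^-5 + 1.598×10^-5 + 0.1452 + 0.06444 = 0.2097 K/W
Q = ΔT/ΣR = (121 K − 301.9 K)/0.2097 = -862.7 W
From the inner boundary to the aerogel blanket/expanded polystyrene interface, ΣR_partial = 0.1452 K/W.
T_interface = T_in − Q·ΣR_partial = 121 K − (-862.7)(0.1452) = 246.3 K

T = 246.3 K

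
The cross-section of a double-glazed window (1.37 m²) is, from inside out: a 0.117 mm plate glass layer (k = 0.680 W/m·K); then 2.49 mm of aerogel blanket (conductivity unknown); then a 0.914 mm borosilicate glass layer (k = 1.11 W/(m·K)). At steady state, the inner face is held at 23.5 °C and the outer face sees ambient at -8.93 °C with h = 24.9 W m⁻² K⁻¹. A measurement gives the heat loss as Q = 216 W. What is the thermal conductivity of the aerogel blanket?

ΣR = ΔT/Q = |23.5 − -8.93|/216 = 0.1501 K/W
Known resistances:
  R_plate glass = L/(kA) = 1.17×10^-4/(0.680·1.37) = 1.256×10^-4 K/W
  R_borosilicate glass = L/(kA) = 9.14×10^-4/(1.11·1.37) = 6.010×10^-4 K/W
  R_conv,out = 1/(hA) = 1/(24.9·1.37) = 0.02931 K/W
R_aerogel blanket = ΣR − ΣR_known = 0.1501 − 0.03004 = 0.1201 K/W
L/(kA) = 0.1201 ⇒ k = 0.00249/(0.1201·1.37) = 0.0151 W/m·K

k = 0.0151 W/m·K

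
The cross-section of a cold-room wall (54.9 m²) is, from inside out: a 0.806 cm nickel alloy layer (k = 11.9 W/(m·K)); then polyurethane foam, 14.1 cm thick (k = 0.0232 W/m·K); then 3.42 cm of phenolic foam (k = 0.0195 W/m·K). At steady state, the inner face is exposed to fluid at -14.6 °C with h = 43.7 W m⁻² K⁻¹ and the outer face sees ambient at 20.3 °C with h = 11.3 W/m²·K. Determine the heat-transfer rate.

Series thermal resistances, inner to outer:
  R_conv,in = 1/(hA) = 1/(43.7·54.9) = 4.168×10^-4 K/W
  R_nickel alloy = L/(kA) = 0.00806/(11.9·54.9) = 1.234×10^-5 K/W
  R_polyurethane foam = L/(kA) = 0.141/(0.0232·54.9) = 0.1107 K/W
  R_phenolic foam = L/(kA) = 0.0342/(0.0195·54.9) = 0.03195 K/W
  R_conv,out = 1/(hA) = 1/(11.3·54.9) = 0.001612 K/W
ΣR = 4.168×10^-4 + 1.234×10^-5 + 0.1107 + 0.03195 + 0.001612 = 0.1447 K/W
Q = ΔT/ΣR = (-14.6 °C − 20.3 °C)/0.1447 = -241 W
(Negative Q ⇒ heat flows inward; heat gain = 241 W.)

Q = 241 W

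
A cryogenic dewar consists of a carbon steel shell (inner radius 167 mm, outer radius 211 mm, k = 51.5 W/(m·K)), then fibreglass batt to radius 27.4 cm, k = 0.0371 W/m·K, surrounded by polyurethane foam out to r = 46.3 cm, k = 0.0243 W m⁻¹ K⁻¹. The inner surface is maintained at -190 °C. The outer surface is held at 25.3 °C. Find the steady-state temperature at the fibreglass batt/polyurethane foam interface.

Resistance network (inner→outer):
  R_carbon steel = (1/0.167 − 1/0.211)/(4πk) = 1.249/(4π·51.5) = 0.001929 K/W
  R_fibreglass batt = (1/0.211 − 1/0.274)/(4πk) = 1.090/(4π·0.0371) = 2.337 K/W
  R_polyurethane foam = (1/0.274 − 1/0.463)/(4πk) = 1.490/(4π·0.0243) = 4.879 K/W
ΣR = 0.001929 + 2.337 + 4.879 = 7.218 K/W
Q = ΔT/ΣR = (-190 °C − 25.3 °C)/7.218 = -29.83 W
From the inner boundary to the fibreglass batt/polyurethane foam interface, ΣR_partial = 2.339 K/W.
T_interface = T_in − Q·ΣR_partial = -190 °C − (-29.83)(2.339) = -120 °C

T = -120 °C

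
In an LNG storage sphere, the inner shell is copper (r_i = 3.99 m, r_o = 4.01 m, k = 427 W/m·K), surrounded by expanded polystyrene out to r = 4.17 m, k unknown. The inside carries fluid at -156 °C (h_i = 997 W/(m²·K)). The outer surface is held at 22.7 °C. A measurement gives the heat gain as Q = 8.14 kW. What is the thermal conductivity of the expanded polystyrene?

k = 0.0347 W/m·K

ΣR = ΔT/Q = |-156 − 22.7|/8140 = 0.02195 K/W
Known resistances:
  R_conv,in = 1/(4πr²h) = 1/(4π·3.99²·997) = 5.014×10^-6 K/W
  R_copper = (1/3.99 − 1/4.01)/(4πk) = 0.001250/(4π·427) = 2.330×10^-7 K/W
R_expanded polystyrene = ΣR − ΣR_known = 0.02195 − 5.247×10^-6 = 0.02194 K/W
(1/r₁−1/r₂)/(4πk) = 0.02194 ⇒ k = 0.009568/(4π·0.02194) = 0.0347 W/m·K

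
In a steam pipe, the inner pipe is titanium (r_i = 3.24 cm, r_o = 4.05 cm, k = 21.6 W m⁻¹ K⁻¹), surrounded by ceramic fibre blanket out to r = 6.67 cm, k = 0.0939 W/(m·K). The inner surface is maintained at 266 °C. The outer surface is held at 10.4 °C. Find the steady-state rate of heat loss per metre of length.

Q' = 302 W/m

Resistance network (inner→outer):
  R'_titanium = ln(0.0405/0.0324)/(2πk) = 0.2231/(2π·21.6) = 0.001644 m·K/W
  R'_ceramic fibre blanket = ln(0.0667/0.0405)/(2πk) = 0.4989/(2π·0.0939) = 0.8456 m·K/W
ΣR = 0.001644 + 0.8456 = 0.8472 m·K/W
Q' = ΔT/ΣR = (266 °C − 10.4 °C)/0.8472 = 302 W/m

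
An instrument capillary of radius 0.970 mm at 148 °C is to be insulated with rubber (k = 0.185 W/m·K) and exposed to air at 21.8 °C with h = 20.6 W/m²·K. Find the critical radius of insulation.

r_cr = 0.898 cm

For a cylinder, r_cr = k_ins/h = 0.185/20.6 = 0.00898 m = 0.898 cm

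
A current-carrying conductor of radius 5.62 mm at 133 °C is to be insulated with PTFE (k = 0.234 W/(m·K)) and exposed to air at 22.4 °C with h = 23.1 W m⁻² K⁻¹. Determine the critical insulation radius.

r_cr = 1.01 cm

For a cylinder, r_cr = k_ins/h = 0.234/23.1 = 0.0101 m = 1.01 cm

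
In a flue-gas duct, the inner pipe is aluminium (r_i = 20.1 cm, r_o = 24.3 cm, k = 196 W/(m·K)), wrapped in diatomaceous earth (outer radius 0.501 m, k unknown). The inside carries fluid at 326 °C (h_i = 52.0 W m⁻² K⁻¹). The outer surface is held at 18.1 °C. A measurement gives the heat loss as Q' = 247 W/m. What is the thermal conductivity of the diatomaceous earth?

k = 0.0935 W/m·K

ΣR = ΔT/Q' = |326 − 18.1|/247 = 1.247 m·K/W
Known resistances:
  R'_conv,in = 1/(2πr h) = 1/(2π·0.201·52.0) = 0.01523 m·K/W
  R'_aluminium = ln(0.243/0.201)/(2πk) = 0.1898/(2π·196) = 1.541×10^-4 m·K/W
R_diatomaceous earth = ΣR − ΣR_known = 1.247 − 0.01538 = 1.232 m·K/W
ln(r₂/r₁)/(2πk) = 1.232 ⇒ k = 0.7235/(2π·1.232) = 0.0935 W/m·K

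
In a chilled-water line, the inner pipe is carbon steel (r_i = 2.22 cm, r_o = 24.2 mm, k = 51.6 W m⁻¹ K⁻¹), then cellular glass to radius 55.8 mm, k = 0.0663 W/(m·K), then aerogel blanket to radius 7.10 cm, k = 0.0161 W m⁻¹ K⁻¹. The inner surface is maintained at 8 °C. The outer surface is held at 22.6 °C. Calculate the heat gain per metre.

Treat each layer as a resistance in series:
  R'_carbon steel = ln(0.0242/0.0222)/(2πk) = 0.08626/(2π·51.6) = 2.661×10^-4 m·K/W
  R'_cellular glass = ln(0.0558/0.0242)/(2πk) = 0.8354/(2π·0.0663) = 2.005 m·K/W
  R'_aerogel blanket = ln(0.0710/0.0558)/(2πk) = 0.2409/(2π·0.0161) = 2.381 m·K/W
ΣR = 2.661×10^-4 + 2.005 + 2.381 = 4.386 m·K/W
Q' = ΔT/ΣR = (8 °C − 22.6 °C)/4.386 = -3.33 W/m
(Negative Q' ⇒ heat flows inward; heat gain = 3.33 W/m.)

Q' = 3.33 W/m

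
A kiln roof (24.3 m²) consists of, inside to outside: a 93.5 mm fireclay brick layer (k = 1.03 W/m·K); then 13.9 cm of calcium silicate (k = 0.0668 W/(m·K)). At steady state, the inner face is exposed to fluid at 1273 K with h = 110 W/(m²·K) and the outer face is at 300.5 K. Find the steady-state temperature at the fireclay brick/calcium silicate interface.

T = 1228 K

Resistance network (inner→outer):
  R_conv,in = 1/(hA) = 1/(110·24.3) = 3.741×10^-4 K/W
  R_fireclay brick = L/(kA) = 0.0935/(1.03·24.3) = 0.003736 K/W
  R_calcium silicate = L/(kA) = 0.139/(0.0668·24.3) = 0.08563 K/W
ΣR = 3.741×10^-4 + 0.003736 + 0.08563 = 0.08974 K/W
Q = ΔT/ΣR = (1273 K − 300.5 K)/0.08974 = 10840 W
From the inner boundary to the fireclay brick/calcium silicate interface, ΣR_partial = 0.004110 K/W.
T_interface = T_in − Q·ΣR_partial = 1273 K − (10840)(0.004110) = 1228 K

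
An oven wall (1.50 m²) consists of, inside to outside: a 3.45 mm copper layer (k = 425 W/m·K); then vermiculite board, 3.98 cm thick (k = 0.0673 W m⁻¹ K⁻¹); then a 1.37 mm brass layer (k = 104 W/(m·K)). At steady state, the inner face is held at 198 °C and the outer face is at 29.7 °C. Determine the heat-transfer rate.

Series thermal resistances, inner to outer:
  R_copper = L/(kA) = 0.00345/(425·1.50) = 5.412×10^-6 K/W
  R_vermiculite board = L/(kA) = 0.0398/(0.0673·1.50) = 0.3943 K/W
  R_brass = L/(kA) = 0.00137/(104·1.50) = 8.782×10^-6 K/W
ΣR = 5.412×10^-6 + 0.3943 + 8.782×10^-6 = 0.3943 K/W
Q = ΔT/ΣR = (198 °C − 29.7 °C)/0.3943 = 427 W

Q = 427 W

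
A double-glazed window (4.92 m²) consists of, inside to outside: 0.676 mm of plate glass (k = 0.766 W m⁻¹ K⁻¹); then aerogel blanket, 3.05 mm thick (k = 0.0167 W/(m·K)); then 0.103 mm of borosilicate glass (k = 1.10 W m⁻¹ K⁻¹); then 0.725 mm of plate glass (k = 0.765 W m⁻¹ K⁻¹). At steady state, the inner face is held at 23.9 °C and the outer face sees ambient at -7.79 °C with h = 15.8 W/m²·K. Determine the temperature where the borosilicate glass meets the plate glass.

T = 0.42 °C

Treat each layer as a resistance in series:
  R_plate glass = L/(kA) = 6.76×10^-4/(0.766·4.92) = 1.794×10^-4 K/W
  R_aerogel blanket = L/(kA) = 0.00305/(0.0167·4.92) = 0.03712 K/W
  R_borosilicate glass = L/(kA) = 1.03×10^-4/(1.10·4.92) = 1.903×10^-5 K/W
  R_plate glass = L/(kA) = 7.25×10^-4/(0.765·4.92) = 1.926×10^-4 K/W
  R_conv,out = 1/(hA) = 1/(15.8·4.92) = 0.01286 K/W
ΣR = 1.794×10^-4 + 0.03712 + 1.903×10^-5 + 1.926×10^-4 + 0.01286 = 0.05037 K/W
Q = ΔT/ΣR = (23.9 °C − -7.79 °C)/0.05037 = 629.1 W
From the inner boundary to the borosilicate glass/plate glass interface, ΣR_partial = 0.03732 K/W.
T_interface = T_in − Q·ΣR_partial = 23.9 °C − (629.1)(0.03732) = 0.42 °C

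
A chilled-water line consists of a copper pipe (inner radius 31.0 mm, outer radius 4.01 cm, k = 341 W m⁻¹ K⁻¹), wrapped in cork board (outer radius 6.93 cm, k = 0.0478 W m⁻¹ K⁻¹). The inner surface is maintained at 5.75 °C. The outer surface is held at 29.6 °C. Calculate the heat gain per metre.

Series thermal resistances, inner to outer:
  R'_copper = ln(0.0401/0.0310)/(2πk) = 0.2574/(2π·341) = 1.201×10^-4 m·K/W
  R'_cork board = ln(0.0693/0.0401)/(2πk) = 0.5471/(2π·0.0478) = 1.822 m·K/W
ΣR = 1.201×10^-4 + 1.822 = 1.822 m·K/W
Q' = ΔT/ΣR = (5.75 °C − 29.6 °C)/1.822 = -13.1 W/m
(Negative Q' ⇒ heat flows inward; heat gain = 13.1 W/m.)

Q' = 13.1 W/m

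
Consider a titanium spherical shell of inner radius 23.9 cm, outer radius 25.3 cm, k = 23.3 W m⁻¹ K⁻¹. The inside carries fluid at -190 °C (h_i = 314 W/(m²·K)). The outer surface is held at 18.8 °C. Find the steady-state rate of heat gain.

Series thermal resistances, inner to outer:
  R_conv,in = 1/(4πr²h) = 1/(4π·0.239²·314) = 0.004437 K/W
  R_titanium = (1/0.239 − 1/0.253)/(4πk) = 0.2315/(4π·23.3) = 7.908×10^-4 K/W
ΣR = 0.004437 + 7.908×10^-4 = 0.005228 K/W
Q = ΔT/ΣR = (-190 °C − 18.8 °C)/0.005228 = -39900 W
(Negative Q ⇒ heat flows inward; heat gain = 39900 W.)

Q = 39.9 kW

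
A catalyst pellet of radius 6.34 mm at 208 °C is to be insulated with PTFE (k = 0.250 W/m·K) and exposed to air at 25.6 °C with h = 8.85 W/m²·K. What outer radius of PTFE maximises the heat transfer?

For a sphere, r_cr = 2k_ins/h = 2·0.250/8.85 = 0.0565 m = 5.65 cm

r_cr = 5.65 cm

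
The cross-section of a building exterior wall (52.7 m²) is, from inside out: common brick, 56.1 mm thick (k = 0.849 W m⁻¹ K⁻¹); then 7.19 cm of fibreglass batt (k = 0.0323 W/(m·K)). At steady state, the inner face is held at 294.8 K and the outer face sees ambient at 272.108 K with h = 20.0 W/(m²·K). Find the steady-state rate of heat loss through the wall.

Resistance network (inner→outer):
  R_common brick = L/(kA) = 0.0561/(0.849·52.7) = 0.001254 K/W
  R_fibreglass batt = L/(kA) = 0.0719/(0.0323·52.7) = 0.04224 K/W
  R_conv,out = 1/(hA) = 1/(20.0·52.7) = 9.488×10^-4 K/W
ΣR = 0.001254 + 0.04224 + 9.488×10^-4 = 0.04444 K/W
Q = ΔT/ΣR = (294.8 K − 272.108 K)/0.04444 = 511 W

Q = 511 W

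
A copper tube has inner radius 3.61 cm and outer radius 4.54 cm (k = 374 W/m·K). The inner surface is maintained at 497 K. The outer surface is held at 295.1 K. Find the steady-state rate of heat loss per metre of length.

Q' = 2πk·ΔT/ln(r₂/r₁) = 2π × 374 × 201.9 / ln(0.0454/0.0361) = 2.07×10^6 W/m

Q' = 2.07×10^6 W/m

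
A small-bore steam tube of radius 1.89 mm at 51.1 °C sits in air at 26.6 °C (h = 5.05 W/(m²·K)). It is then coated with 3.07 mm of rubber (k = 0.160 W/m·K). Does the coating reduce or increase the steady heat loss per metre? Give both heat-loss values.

increases: 1.47 → 3.35 W/m

Critical radius for a cylinder: r_cr = k/h = 0.0317 m = 3.17 cm.
Outer radius after coating: r₂ = 0.00189 + 0.00307 = 0.00496 m.
Since r₁ < r_cr and r₂ ≤ r_cr, the coating moves toward the maximum at r_cr — heat loss rises.
Bare: R = 1/(2πr₁h) = 16.68 m·K/W; Q = 24.5/16.68 = 1.47 W/m.
Coated: R = R_cond + R_conv = 7.314 m·K/W; Q = 24.5/7.314 = 3.35 W/m.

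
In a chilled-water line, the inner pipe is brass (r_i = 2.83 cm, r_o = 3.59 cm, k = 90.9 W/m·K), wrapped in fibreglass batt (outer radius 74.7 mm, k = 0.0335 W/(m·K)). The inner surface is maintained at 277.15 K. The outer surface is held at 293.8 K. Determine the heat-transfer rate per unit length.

Q' = 4.78 W/m

Resistance network (inner→outer):
  R'_brass = ln(0.0359/0.0283)/(2πk) = 0.2379/(2π·90.9) = 4.165×10^-4 m·K/W
  R'_fibreglass batt = ln(0.0747/0.0359)/(2πk) = 0.7327/(2π·0.0335) = 3.481 m·K/W
ΣR = 4.165×10^-4 + 3.481 = 3.481 m·K/W
Q' = ΔT/ΣR = (277.15 K − 293.8 K)/3.481 = -4.78 W/m
(Negative Q' ⇒ heat flows inward; heat gain = 4.78 W/m.)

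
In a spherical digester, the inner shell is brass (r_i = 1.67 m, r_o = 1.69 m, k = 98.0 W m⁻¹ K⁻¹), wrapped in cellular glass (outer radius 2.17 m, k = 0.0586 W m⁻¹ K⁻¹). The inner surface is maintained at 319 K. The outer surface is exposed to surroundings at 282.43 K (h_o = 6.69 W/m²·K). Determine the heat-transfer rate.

Treat each layer as a resistance in series:
  R_brass = (1/1.67 − 1/1.69)/(4πk) = 0.007086/(4π·98.0) = 5.754×10^-6 K/W
  R_cellular glass = (1/1.69 − 1/2.17)/(4πk) = 0.1309/(4π·0.0586) = 0.1777 K/W
  R_conv,out = 1/(4πr²h) = 1/(4π·2.17²·6.69) = 0.002526 K/W
ΣR = 5.754×10^-6 + 0.1777 + 0.002526 = 0.1802 K/W
Q = ΔT/ΣR = (319 K − 282.43 K)/0.1802 = 203 W

Q = 203 W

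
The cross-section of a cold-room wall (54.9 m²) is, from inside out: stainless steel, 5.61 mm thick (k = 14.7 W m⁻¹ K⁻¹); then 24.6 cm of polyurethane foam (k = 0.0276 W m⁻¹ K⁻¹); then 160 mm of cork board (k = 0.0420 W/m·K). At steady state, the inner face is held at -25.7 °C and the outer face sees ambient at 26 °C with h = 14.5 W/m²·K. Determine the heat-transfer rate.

Treat each layer as a resistance in series:
  R_stainless steel = L/(kA) = 0.00561/(14.7·54.9) = 6.951×10^-6 K/W
  R_polyurethane foam = L/(kA) = 0.246/(0.0276·54.9) = 0.1624 K/W
  R_cork board = L/(kA) = 0.160/(0.0420·54.9) = 0.06939 K/W
  R_conv,out = 1/(hA) = 1/(14.5·54.9) = 0.001256 K/W
ΣR = 6.951×10^-6 + 0.1624 + 0.06939 + 0.001256 = 0.2331 K/W
Q = ΔT/ΣR = (-25.7 °C − 26 °C)/0.2331 = -222 W
(Negative Q ⇒ heat flows inward; heat gain = 222 W.)

Q = 222 W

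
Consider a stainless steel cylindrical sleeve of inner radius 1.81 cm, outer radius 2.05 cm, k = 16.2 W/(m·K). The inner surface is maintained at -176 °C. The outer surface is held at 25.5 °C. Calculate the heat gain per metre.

Q' = 165 kW/m

Q' = 2πk·ΔT/ln(r₂/r₁) = 2π × 16.2 × 201.5 / ln(0.0205/0.0181) = 1.65×10^5 W/m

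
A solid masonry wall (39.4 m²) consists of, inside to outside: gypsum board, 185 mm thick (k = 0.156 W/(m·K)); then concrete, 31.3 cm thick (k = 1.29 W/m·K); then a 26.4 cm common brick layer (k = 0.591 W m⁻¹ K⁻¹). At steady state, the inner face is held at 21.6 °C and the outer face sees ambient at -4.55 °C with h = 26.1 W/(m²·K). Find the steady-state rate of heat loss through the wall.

Q = 538 W

Treat each layer as a resistance in series:
  R_gypsum board = L/(kA) = 0.185/(0.156·39.4) = 0.03010 K/W
  R_concrete = L/(kA) = 0.313/(1.29·39.4) = 0.006158 K/W
  R_common brick = L/(kA) = 0.264/(0.591·39.4) = 0.01134 K/W
  R_conv,out = 1/(hA) = 1/(26.1·39.4) = 9.724×10^-4 K/W
ΣR = 0.03010 + 0.006158 + 0.01134 + 9.724×10^-4 = 0.04857 K/W
Q = ΔT/ΣR = (21.6 °C − -4.55 °C)/0.04857 = 538 W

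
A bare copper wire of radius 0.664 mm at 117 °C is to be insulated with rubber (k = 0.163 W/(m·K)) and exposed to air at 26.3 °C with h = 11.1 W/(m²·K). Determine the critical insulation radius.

r_cr = 1.47 cm

For a cylinder, r_cr = k_ins/h = 0.163/11.1 = 0.0147 m = 1.47 cm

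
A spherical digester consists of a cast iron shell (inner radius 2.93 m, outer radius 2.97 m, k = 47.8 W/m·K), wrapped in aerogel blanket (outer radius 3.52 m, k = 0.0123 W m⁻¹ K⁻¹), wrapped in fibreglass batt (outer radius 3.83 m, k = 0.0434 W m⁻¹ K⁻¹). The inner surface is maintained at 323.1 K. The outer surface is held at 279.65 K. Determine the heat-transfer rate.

Resistance network (inner→outer):
  R_cast iron = (1/2.93 − 1/2.97)/(4πk) = 0.004597/(4π·47.8) = 7.652×10^-6 K/W
  R_aerogel blanket = (1/2.97 − 1/3.52)/(4πk) = 0.05261/(4π·0.0123) = 0.3404 K/W
  R_fibreglass batt = (1/3.52 − 1/3.83)/(4πk) = 0.02299/(4π·0.0434) = 0.04216 K/W
ΣR = 7.652×10^-6 + 0.3404 + 0.04216 = 0.3826 K/W
Q = ΔT/ΣR = (323.1 K − 279.65 K)/0.3826 = 114 W

Q = 114 W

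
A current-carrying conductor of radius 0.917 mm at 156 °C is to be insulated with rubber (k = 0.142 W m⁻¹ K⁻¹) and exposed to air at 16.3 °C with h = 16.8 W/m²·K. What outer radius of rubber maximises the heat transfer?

For a cylinder, r_cr = k_ins/h = 0.142/16.8 = 0.00845 m = 0.845 cm

r_cr = 0.845 cm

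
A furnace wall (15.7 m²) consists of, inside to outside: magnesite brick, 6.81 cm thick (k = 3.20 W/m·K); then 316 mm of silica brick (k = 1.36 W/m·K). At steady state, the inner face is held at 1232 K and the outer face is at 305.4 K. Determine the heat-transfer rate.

Q = 57.4 kW

Series thermal resistances, inner to outer:
  R_magnesite brick = L/(kA) = 0.0681/(3.20·15.7) = 0.001355 K/W
  R_silica brick = L/(kA) = 0.316/(1.36·15.7) = 0.01480 K/W
ΣR = 0.001355 + 0.01480 = 0.01615 K/W
Q = ΔT/ΣR = (1232 K − 305.4 K)/0.01615 = 57400 W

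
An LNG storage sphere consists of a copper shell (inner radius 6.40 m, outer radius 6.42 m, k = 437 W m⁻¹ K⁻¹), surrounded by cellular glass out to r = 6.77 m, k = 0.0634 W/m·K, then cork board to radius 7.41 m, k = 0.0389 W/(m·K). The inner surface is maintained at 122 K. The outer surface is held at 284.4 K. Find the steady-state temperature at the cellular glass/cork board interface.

T = 167 K

Series thermal resistances, inner to outer:
  R_copper = (1/6.40 − 1/6.42)/(4πk) = 4.868×10^-4/(4π·437) = 8.864×10^-8 K/W
  R_cellular glass = (1/6.42 − 1/6.77)/(4πk) = 0.008053/(4π·0.0634) = 0.01011 K/W
  R_cork board = (1/6.77 − 1/7.41)/(4πk) = 0.01276/(4π·0.0389) = 0.02610 K/W
ΣR = 8.864×10^-8 + 0.01011 + 0.02610 = 0.03621 K/W
Q = ΔT/ΣR = (122 K − 284.4 K)/0.03621 = -4485 W
From the inner boundary to the cellular glass/cork board interface, ΣR_partial = 0.01011 K/W.
T_interface = T_in − Q·ΣR_partial = 122 K − (-4485)(0.01011) = 167 K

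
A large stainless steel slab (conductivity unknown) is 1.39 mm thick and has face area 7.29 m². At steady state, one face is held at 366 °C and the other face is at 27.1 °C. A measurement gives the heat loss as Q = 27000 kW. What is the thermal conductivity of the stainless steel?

k = 15.2 W/m·K

ΣR = ΔT/Q = |366 − 27.1|/2.70×10^7 = 1.255×10^-5 K/W
L/(kA) = 1.255×10^-5 ⇒ k = 0.00139/(1.255×10^-5·7.29) = 15.2 W/m·K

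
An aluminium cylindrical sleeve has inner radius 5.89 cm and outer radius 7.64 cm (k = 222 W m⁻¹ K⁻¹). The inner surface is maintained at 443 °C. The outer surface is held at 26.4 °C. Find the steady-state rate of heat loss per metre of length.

Q' = 2πk·ΔT/ln(r₂/r₁) = 2π × 222 × 416.6 / ln(0.0764/0.0589) = 2.23×10^6 W/m

Q' = 2230 kW/m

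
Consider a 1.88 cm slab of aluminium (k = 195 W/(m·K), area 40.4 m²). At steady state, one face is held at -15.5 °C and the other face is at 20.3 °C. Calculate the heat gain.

Q = 15000 kW

Q = kA·ΔT/L = 195 × 40.4 × |-15.5 °C − 20.3 °C| / 0.0188 = 1.50×10^7 W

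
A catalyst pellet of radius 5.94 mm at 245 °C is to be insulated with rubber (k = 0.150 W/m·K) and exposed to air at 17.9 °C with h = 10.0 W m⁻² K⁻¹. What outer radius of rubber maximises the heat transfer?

For a sphere, r_cr = 2k_ins/h = 2·0.150/10.0 = 0.0300 m = 3.00 cm

r_cr = 3.00 cm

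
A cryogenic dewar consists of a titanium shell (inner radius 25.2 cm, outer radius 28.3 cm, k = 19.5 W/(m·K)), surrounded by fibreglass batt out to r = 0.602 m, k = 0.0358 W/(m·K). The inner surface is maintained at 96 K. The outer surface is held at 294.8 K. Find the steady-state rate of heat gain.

Resistance network (inner→outer):
  R_titanium = (1/0.252 − 1/0.283)/(4πk) = 0.4347/(4π·19.5) = 0.001774 K/W
  R_fibreglass batt = (1/0.283 − 1/0.602)/(4πk) = 1.872/(4π·0.0358) = 4.162 K/W
ΣR = 0.001774 + 4.162 = 4.164 K/W
Q = ΔT/ΣR = (96 K − 294.8 K)/4.164 = -47.7 W
(Negative Q ⇒ heat flows inward; heat gain = 47.7 W.)

Q = 47.7 W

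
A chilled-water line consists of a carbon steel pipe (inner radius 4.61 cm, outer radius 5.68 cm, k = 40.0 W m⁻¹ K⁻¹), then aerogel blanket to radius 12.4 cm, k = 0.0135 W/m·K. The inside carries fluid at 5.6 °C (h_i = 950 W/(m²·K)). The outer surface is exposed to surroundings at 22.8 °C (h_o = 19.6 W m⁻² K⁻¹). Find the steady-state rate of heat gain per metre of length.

Q' = 1.85 W/m

Treat each layer as a resistance in series:
  R'_conv,in = 1/(2πr h) = 1/(2π·0.0461·950) = 0.003634 m·K/W
  R'_carbon steel = ln(0.0568/0.0461)/(2πk) = 0.2087/(2π·40.0) = 8.305×10^-4 m·K/W
  R'_aerogel blanket = ln(0.124/0.0568)/(2πk) = 0.7807/(2π·0.0135) = 9.204 m·K/W
  R'_conv,out = 1/(2πr h) = 1/(2π·0.124·19.6) = 0.06549 m·K/W
ΣR = 0.003634 + 8.305×10^-4 + 9.204 + 0.06549 = 9.274 m·K/W
Q' = ΔT/ΣR = (5.6 °C − 22.8 °C)/9.274 = -1.85 W/m
(Negative Q' ⇒ heat flows inward; heat gain = 1.85 W/m.)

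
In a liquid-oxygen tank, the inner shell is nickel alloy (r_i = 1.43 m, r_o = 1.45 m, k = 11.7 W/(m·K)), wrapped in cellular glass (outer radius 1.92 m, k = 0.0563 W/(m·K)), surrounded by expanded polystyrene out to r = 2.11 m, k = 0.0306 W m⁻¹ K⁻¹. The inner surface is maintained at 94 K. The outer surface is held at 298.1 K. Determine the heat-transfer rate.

Q = 566 W

Resistance network (inner→outer):
  R_nickel alloy = (1/1.43 − 1/1.45)/(4πk) = 0.009646/(4π·11.7) = 6.560×10^-5 K/W
  R_cellular glass = (1/1.45 − 1/1.92)/(4πk) = 0.1688/(4π·0.0563) = 0.2386 K/W
  R_expanded polystyrene = (1/1.92 − 1/2.11)/(4πk) = 0.04690/(4π·0.0306) = 0.1220 K/W
ΣR = 6.560×10^-5 + 0.2386 + 0.1220 = 0.3607 K/W
Q = ΔT/ΣR = (94 K − 298.1 K)/0.3607 = -566 W
(Negative Q ⇒ heat flows inward; heat gain = 566 W.)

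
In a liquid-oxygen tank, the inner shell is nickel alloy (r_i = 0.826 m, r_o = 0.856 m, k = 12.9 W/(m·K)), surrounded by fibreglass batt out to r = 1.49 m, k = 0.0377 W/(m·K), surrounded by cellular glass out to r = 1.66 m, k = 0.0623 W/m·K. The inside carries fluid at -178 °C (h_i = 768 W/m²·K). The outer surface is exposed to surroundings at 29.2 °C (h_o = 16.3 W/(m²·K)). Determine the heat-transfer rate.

Series thermal resistances, inner to outer:
  R_conv,in = 1/(4πr²h) = 1/(4π·0.826²·768) = 1.519×10^-4 K/W
  R_nickel alloy = (1/0.826 − 1/0.856)/(4πk) = 0.04243/(4π·12.9) = 2.617×10^-4 K/W
  R_fibreglass batt = (1/0.856 − 1/1.49)/(4πk) = 0.4971/(4π·0.0377) = 1.049 K/W
  R_cellular glass = (1/1.49 − 1/1.66)/(4πk) = 0.06873/(4π·0.0623) = 0.08779 K/W
  R_conv,out = 1/(4πr²h) = 1/(4π·1.66²·16.3) = 0.001772 K/W
ΣR = 1.519×10^-4 + 2.617×10^-4 + 1.049 + 0.08779 + 0.001772 = 1.139 K/W
Q = ΔT/ΣR = (-178 °C − 29.2 °C)/1.139 = -182 W
(Negative Q ⇒ heat flows inward; heat gain = 182 W.)

Q = 182 W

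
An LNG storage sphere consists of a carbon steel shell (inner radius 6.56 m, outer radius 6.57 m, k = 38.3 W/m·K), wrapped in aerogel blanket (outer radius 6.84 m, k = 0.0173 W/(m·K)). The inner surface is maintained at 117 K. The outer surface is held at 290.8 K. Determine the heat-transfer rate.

Series thermal resistances, inner to outer:
  R_carbon steel = (1/6.56 − 1/6.57)/(4πk) = 2.320×10^-4/(4π·38.3) = 4.821×10^-7 K/W
  R_aerogel blanket = (1/6.57 − 1/6.84)/(4πk) = 0.006008/(4π·0.0173) = 0.02764 K/W
ΣR = 4.821×10^-7 + 0.02764 = 0.02764 K/W
Q = ΔT/ΣR = (117 K − 290.8 K)/0.02764 = -6290 W
(Negative Q ⇒ heat flows inward; heat gain = 6290 W.)

Q = 6.29 kW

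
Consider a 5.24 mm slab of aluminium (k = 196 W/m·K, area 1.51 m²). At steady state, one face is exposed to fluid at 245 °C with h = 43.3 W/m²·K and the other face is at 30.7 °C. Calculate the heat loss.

Resistance network (inner→outer):
  R_conv,in = 1/(hA) = 1/(43.3·1.51) = 0.01529 K/W
  R_aluminium = L/(kA) = 0.00524/(196·1.51) = 1.771×10^-5 K/W
ΣR = 0.01529 + 1.771×10^-5 = 0.01531 K/W
Q = ΔT/ΣR = (245 °C − 30.7 °C)/0.01531 = 14000 W

Q = 14000 W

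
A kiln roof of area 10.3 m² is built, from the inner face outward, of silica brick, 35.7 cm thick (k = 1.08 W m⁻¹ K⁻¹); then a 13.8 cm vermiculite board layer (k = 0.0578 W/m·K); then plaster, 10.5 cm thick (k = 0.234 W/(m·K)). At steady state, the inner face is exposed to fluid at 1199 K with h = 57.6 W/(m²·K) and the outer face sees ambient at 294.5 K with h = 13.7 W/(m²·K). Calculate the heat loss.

Treat each layer as a resistance in series:
  R_conv,in = 1/(hA) = 1/(57.6·10.3) = 0.001686 K/W
  R_silica brick = L/(kA) = 0.357/(1.08·10.3) = 0.03209 K/W
  R_vermiculite board = L/(kA) = 0.138/(0.0578·10.3) = 0.2318 K/W
  R_plaster = L/(kA) = 0.105/(0.234·10.3) = 0.04356 K/W
  R_conv,out = 1/(hA) = 1/(13.7·10.3) = 0.007087 K/W
ΣR = 0.001686 + 0.03209 + 0.2318 + 0.04356 + 0.007087 = 0.3162 K/W
Q = ΔT/ΣR = (1199 K − 294.5 K)/0.3162 = 2860 W

Q = 2.86 kW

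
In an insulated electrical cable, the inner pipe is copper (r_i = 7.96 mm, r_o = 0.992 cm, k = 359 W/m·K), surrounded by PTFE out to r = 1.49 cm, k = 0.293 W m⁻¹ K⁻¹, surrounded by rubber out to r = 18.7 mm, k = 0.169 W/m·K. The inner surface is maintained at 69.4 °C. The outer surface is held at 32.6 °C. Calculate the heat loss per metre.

Q' = 84.6 W/m

Treat each layer as a resistance in series:
  R'_copper = ln(0.00992/0.00796)/(2πk) = 0.2201/(2π·359) = 9.759×10^-5 m·K/W
  R'_PTFE = ln(0.0149/0.00992)/(2πk) = 0.4068/(2π·0.293) = 0.2210 m·K/W
  R'_rubber = ln(0.0187/0.0149)/(2πk) = 0.2272/(2π·0.169) = 0.2139 m·K/W
ΣR = 9.759×10^-5 + 0.2210 + 0.2139 = 0.4350 m·K/W
Q' = ΔT/ΣR = (69.4 °C − 32.6 °C)/0.4350 = 84.6 W/m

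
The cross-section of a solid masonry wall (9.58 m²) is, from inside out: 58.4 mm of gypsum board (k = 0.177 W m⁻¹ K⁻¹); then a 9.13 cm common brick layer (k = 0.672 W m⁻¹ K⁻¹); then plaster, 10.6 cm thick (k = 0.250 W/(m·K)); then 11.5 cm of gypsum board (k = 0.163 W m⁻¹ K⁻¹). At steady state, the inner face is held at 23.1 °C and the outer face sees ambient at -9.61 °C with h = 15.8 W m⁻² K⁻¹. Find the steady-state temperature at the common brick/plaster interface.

T = 13.9 °C

Treat each layer as a resistance in series:
  R_gypsum board = L/(kA) = 0.0584/(0.177·9.58) = 0.03444 K/W
  R_common brick = L/(kA) = 0.0913/(0.672·9.58) = 0.01418 K/W
  R_plaster = L/(kA) = 0.106/(0.250·9.58) = 0.04426 K/W
  R_gypsum board = L/(kA) = 0.115/(0.163·9.58) = 0.07365 K/W
  R_conv,out = 1/(hA) = 1/(15.8·9.58) = 0.006607 K/W
ΣR = 0.03444 + 0.01418 + 0.04426 + 0.07365 + 0.006607 = 0.1731 K/W
Q = ΔT/ΣR = (23.1 °C − -9.61 °C)/0.1731 = 189.0 W
From the inner boundary to the common brick/plaster interface, ΣR_partial = 0.04862 K/W.
T_interface = T_in − Q·ΣR_partial = 23.1 °C − (189.0)(0.04862) = 13.9 °C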